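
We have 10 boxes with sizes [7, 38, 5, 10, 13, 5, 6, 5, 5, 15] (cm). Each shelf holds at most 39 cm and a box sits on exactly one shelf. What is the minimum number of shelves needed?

Total = 38 + 15 + 13 + 10 + 7 + 6 + 5 + 5 + 5 + 5 = 109 cm.
Lower bound: ⌈109/39⌉ = 3 shelves.
A packing using 3 shelves:
  shelf 1: 38 = 38
  shelf 2: 15 + 13 + 10 = 38
  shelf 3: 7 + 6 + 5 + 5 + 5 + 5 = 33
This matches the lower bound, so 3 is optimal.

3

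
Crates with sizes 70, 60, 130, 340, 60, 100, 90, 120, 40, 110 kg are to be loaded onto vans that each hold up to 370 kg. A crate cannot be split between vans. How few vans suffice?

Total = 340 + 130 + 120 + 110 + 100 + 90 + 70 + 60 + 60 + 40 = 1120 kg.
Lower bound: ⌈1120/370⌉ = 4 vans.
A packing using 4 vans:
  van 1: 340 = 340
  van 2: 130 + 120 + 110 = 360
  van 3: 100 + 90 + 70 + 60 + 40 = 360
  van 4: 60 = 60
This matches the lower bound, so 4 is optimal.

4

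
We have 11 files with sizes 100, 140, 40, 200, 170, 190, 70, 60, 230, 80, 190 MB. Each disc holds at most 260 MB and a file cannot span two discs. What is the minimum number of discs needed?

6

Total = 230 + 200 + 190 + 190 + 170 + 140 + 100 + 80 + 70 + 60 + 40 = 1470 MB.
Lower bound: ⌈1470/260⌉ = 6 discs.
A packing using 6 discs:
  disc 1: 230 = 230
  disc 2: 200 + 60 = 260
  disc 3: 190 + 70 = 260
  disc 4: 190 + 40 = 230
  disc 5: 170 + 80 = 250
  disc 6: 140 + 100 = 240
This matches the lower bound, so 6 is optimal.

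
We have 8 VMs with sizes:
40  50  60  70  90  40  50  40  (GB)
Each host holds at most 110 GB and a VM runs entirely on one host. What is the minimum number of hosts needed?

Total = 90 + 70 + 60 + 50 + 50 + 40 + 40 + 40 = 440 GB.
Lower bound: ⌈440/110⌉ = 4 hosts.
A packing using 5 hosts:
  host 1: 90 = 90
  host 2: 70 + 40 = 110
  host 3: 60 + 50 = 110
  host 4: 50 + 40 = 90
  host 5: 40 = 40
No arrangement into 4 hosts stays within capacity, so 5 is optimal.

5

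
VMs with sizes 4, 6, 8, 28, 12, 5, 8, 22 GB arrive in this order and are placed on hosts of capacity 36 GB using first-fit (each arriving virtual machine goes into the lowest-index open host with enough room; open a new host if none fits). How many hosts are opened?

  4 → host 1 (new)  [load 4/36]
  6 → host 1  [load 10/36]
  8 → host 1  [load 18/36]
  28 → host 2 (new)  [load 28/36]
  12 → host 1  [load 30/36]
  5 → host 1  [load 35/36]
  8 → host 2  [load 36/36]
  22 → host 3 (new)  [load 22/36]
3 hosts opened.

3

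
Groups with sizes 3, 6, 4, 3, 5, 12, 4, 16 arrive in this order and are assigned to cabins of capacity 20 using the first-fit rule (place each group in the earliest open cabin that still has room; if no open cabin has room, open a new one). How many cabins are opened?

3

  3 → cabin 1 (new)  [load 3/20]
  6 → cabin 1  [load 9/20]
  4 → cabin 1  [load 13/20]
  3 → cabin 1  [load 16/20]
  5 → cabin 2 (new)  [load 5/20]
  12 → cabin 2  [load 17/20]
  4 → cabin 1  [load 20/20]
  16 → cabin 3 (new)  [load 16/20]
3 cabins opened.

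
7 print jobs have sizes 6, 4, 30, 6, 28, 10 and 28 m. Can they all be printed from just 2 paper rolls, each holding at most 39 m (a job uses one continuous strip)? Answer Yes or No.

Total = 112 m; ⌈112/39⌉ = 3.
At least 3 paper rolls are required, but only 2 are allowed.

No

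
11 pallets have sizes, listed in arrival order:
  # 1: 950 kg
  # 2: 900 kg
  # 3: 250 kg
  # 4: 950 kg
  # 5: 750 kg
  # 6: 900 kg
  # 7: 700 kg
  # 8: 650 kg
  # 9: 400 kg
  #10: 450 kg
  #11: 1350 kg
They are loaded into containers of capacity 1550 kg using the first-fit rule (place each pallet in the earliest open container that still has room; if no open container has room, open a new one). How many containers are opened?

  950 → container 1 (new)  [load 950/1550]
  900 → container 2 (new)  [load 900/1550]
  250 → container 1  [load 1200/1550]
  950 → container 3 (new)  [load 950/1550]
  750 → container 4 (new)  [load 750/1550]
  900 → container 5 (new)  [load 900/1550]
  700 → container 4  [load 1450/1550]
  650 → container 2  [load 1550/1550]
  400 → container 3  [load 1350/1550]
  450 → container 5  [load 1350/1550]
  1350 → container 6 (new)  [load 1350/1550]
6 containers opened.

6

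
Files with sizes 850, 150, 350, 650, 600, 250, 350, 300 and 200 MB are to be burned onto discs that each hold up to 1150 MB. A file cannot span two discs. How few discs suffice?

4

Total = 850 + 650 + 600 + 350 + 350 + 300 + 250 + 200 + 150 = 3700 MB.
Lower bound: ⌈3700/1150⌉ = 4 discs.
A packing using 4 discs:
  disc 1: 850 + 300 = 1150
  disc 2: 650 + 350 + 150 = 1150
  disc 3: 600 + 350 + 200 = 1150
  disc 4: 250 = 250
This matches the lower bound, so 4 is optimal.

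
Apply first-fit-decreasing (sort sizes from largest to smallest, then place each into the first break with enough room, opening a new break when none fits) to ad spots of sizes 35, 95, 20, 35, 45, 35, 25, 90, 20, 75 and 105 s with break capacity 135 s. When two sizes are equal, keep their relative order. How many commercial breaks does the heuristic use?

Sorted descending: 105, 95, 90, 75, 45, 35, 35, 35, 25, 20, 20.
  105 → break 1 (new)  [load 105/135]
  95 → break 2 (new)  [load 95/135]
  90 → break 3 (new)  [load 90/135]
  75 → break 4 (new)  [load 75/135]
  45 → break 3  [load 135/135]
  35 → break 2  [load 130/135]
  35 → break 4  [load 110/135]
  35 → break 5 (new)  [load 35/135]
  25 → break 1  [load 130/135]
  20 → break 4  [load 130/135]
  20 → break 5  [load 55/135]
5 commercial breaks opened.

5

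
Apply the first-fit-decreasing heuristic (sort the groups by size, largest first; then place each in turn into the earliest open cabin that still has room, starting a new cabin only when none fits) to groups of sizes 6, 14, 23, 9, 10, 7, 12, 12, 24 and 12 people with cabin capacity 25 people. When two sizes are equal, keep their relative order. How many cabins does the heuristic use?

6

Sorted descending: 24, 23, 14, 12, 12, 12, 10, 9, 7, 6.
  24 → cabin 1 (new)  [load 24/25]
  23 → cabin 2 (new)  [load 23/25]
  14 → cabin 3 (new)  [load 14/25]
  12 → cabin 4 (new)  [load 12/25]
  12 → cabin 4  [load 24/25]
  12 → cabin 5 (new)  [load 12/25]
  10 → cabin 3  [load 24/25]
  9 → cabin 5  [load 21/25]
  7 → cabin 6 (new)  [load 7/25]
  6 → cabin 6  [load 13/25]
6 cabins opened.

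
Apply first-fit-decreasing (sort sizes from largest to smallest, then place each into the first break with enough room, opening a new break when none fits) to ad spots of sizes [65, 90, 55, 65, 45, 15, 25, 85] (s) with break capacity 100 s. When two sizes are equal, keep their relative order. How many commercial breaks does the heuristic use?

5

Sorted descending: 90, 85, 65, 65, 55, 45, 25, 15.
  90 → break 1 (new)  [load 90/100]
  85 → break 2 (new)  [load 85/100]
  65 → break 3 (new)  [load 65/100]
  65 → break 4 (new)  [load 65/100]
  55 → break 5 (new)  [load 55/100]
  45 → break 5  [load 100/100]
  25 → break 3  [load 90/100]
  15 → break 2  [load 100/100]
5 commercial breaks opened.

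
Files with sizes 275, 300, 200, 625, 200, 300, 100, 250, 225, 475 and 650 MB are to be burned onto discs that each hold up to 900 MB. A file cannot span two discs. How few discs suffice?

4

Total = 650 + 625 + 475 + 300 + 300 + 275 + 250 + 225 + 200 + 200 + 100 = 3600 MB.
Lower bound: ⌈3600/900⌉ = 4 discs.
A packing using 4 discs:
  disc 1: 650 + 250 = 900
  disc 2: 625 + 275 = 900
  disc 3: 475 + 225 + 200 = 900
  disc 4: 300 + 300 + 200 + 100 = 900
This matches the lower bound, so 4 is optimal.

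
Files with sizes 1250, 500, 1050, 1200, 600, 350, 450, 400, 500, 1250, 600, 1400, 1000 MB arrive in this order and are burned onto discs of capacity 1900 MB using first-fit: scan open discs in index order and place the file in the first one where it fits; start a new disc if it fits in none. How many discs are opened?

  1250 → disc 1 (new)  [load 1250/1900]
  500 → disc 1  [load 1750/1900]
  1050 → disc 2 (new)  [load 1050/1900]
  1200 → disc 3 (new)  [load 1200/1900]
  600 → disc 2  [load 1650/1900]
  350 → disc 3  [load 1550/1900]
  450 → disc 4 (new)  [load 450/1900]
  400 → disc 4  [load 850/1900]
  500 → disc 4  [load 1350/1900]
  1250 → disc 5 (new)  [load 1250/1900]
  600 → disc 5  [load 1850/1900]
  1400 → disc 6 (new)  [load 1400/1900]
  1000 → disc 7 (new)  [load 1000/1900]
7 discs opened.

7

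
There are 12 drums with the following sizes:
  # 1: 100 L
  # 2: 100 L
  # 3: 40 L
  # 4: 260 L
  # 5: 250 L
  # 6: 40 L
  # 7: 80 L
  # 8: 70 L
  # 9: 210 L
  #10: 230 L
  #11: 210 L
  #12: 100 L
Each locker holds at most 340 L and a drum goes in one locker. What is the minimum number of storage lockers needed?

Total = 260 + 250 + 230 + 210 + 210 + 100 + 100 + 100 + 80 + 70 + 40 + 40 = 1690 L.
Lower bound: ⌈1690/340⌉ = 5 storage lockers.
A packing using 6 storage lockers:
  locker 1: 260 + 80 = 340
  locker 2: 250 + 70 = 320
  locker 3: 230 + 100 = 330
  locker 4: 210 + 100 = 310
  locker 5: 210 + 100 = 310
  locker 6: 40 + 40 = 80
No arrangement into 5 storage lockers stays within capacity, so 6 is optimal.

6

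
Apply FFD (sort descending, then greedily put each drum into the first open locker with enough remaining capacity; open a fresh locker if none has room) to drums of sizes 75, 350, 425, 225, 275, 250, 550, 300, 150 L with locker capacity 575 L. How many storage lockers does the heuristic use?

Sorted descending: 550, 425, 350, 300, 275, 250, 225, 150, 75.
  550 → locker 1 (new)  [load 550/575]
  425 → locker 2 (new)  [load 425/575]
  350 → locker 3 (new)  [load 350/575]
  300 → locker 4 (new)  [load 300/575]
  275 → locker 4  [load 575/575]
  250 → locker 5 (new)  [load 250/575]
  225 → locker 3  [load 575/575]
  150 → locker 2  [load 575/575]
  75 → locker 5  [load 325/575]
5 storage lockers opened.

5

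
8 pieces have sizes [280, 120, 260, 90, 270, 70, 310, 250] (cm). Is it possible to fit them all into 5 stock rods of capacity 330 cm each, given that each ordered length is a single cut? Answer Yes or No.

No

Total = 1650 cm; ⌈1650/330⌉ = 5.
The bound of 5 does not rule out 5, but exhaustive search shows no assignment into 5 stock rods of capacity 330 cm exists — the minimum is 6.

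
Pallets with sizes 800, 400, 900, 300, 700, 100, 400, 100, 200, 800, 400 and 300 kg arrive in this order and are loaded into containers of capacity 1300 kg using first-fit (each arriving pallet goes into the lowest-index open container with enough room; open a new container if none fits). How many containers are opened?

5

  800 → container 1 (new)  [load 800/1300]
  400 → container 1  [load 1200/1300]
  900 → container 2 (new)  [load 900/1300]
  300 → container 2  [load 1200/1300]
  700 → container 3 (new)  [load 700/1300]
  100 → container 1  [load 1300/1300]
  400 → container 3  [load 1100/1300]
  100 → container 2  [load 1300/1300]
  200 → container 3  [load 1300/1300]
  800 → container 4 (new)  [load 800/1300]
  400 → container 4  [load 1200/1300]
  300 → container 5 (new)  [load 300/1300]
5 containers opened.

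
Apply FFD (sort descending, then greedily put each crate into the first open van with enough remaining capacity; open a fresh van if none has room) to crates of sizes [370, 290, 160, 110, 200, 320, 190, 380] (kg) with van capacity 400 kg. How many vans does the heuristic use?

Sorted descending: 380, 370, 320, 290, 200, 190, 160, 110.
  380 → van 1 (new)  [load 380/400]
  370 → van 2 (new)  [load 370/400]
  320 → van 3 (new)  [load 320/400]
  290 → van 4 (new)  [load 290/400]
  200 → van 5 (new)  [load 200/400]
  190 → van 5  [load 390/400]
  160 → van 6 (new)  [load 160/400]
  110 → van 4  [load 400/400]
6 vans opened.

6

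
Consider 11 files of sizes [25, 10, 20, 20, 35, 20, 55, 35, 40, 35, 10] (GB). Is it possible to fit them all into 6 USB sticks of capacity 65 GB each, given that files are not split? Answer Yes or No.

Yes

A valid assignment using 5 USB sticks:
  USB stick 1: 55 + 10 = 65
  USB stick 2: 40 + 25 = 65
  USB stick 3: 35 + 20 + 10 = 65
  USB stick 4: 35 + 20 = 55
  USB stick 5: 35 + 20 = 55
That uses only 5 ≤ 6, so 6 USB sticks are enough.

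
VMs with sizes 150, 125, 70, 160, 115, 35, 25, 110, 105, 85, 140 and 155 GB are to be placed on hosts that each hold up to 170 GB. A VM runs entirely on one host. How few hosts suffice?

9

Total = 160 + 155 + 150 + 140 + 125 + 115 + 110 + 105 + 85 + 70 + 35 + 25 = 1275 GB.
Lower bound: ⌈1275/170⌉ = 8 hosts.
A packing using 9 hosts:
  host 1: 160 = 160
  host 2: 155 = 155
  host 3: 150 = 150
  host 4: 140 + 25 = 165
  host 5: 125 + 35 = 160
  host 6: 115 = 115
  host 7: 110 = 110
  host 8: 105 = 105
  host 9: 85 + 70 = 155
No arrangement into 8 hosts stays within capacity, so 9 is optimal.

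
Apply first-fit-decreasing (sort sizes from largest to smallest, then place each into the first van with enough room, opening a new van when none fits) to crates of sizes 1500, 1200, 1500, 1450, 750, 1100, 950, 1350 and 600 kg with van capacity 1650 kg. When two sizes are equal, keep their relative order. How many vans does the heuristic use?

8

Sorted descending: 1500, 1500, 1450, 1350, 1200, 1100, 950, 750, 600.
  1500 → van 1 (new)  [load 1500/1650]
  1500 → van 2 (new)  [load 1500/1650]
  1450 → van 3 (new)  [load 1450/1650]
  1350 → van 4 (new)  [load 1350/1650]
  1200 → van 5 (new)  [load 1200/1650]
  1100 → van 6 (new)  [load 1100/1650]
  950 → van 7 (new)  [load 950/1650]
  750 → van 8 (new)  [load 750/1650]
  600 → van 7  [load 1550/1650]
8 vans opened.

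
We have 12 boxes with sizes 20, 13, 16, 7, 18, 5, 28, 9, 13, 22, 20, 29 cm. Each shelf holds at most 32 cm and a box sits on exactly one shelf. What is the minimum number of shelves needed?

Total = 29 + 28 + 22 + 20 + 20 + 18 + 16 + 13 + 13 + 9 + 7 + 5 = 200 cm.
Lower bound: ⌈200/32⌉ = 7 shelves.
A packing using 7 shelves:
  shelf 1: 29 = 29
  shelf 2: 28 = 28
  shelf 3: 22 + 9 = 31
  shelf 4: 20 + 7 + 5 = 32
  shelf 5: 20 = 20
  shelf 6: 18 + 13 = 31
  shelf 7: 16 + 13 = 29
This matches the lower bound, so 7 is optimal.

7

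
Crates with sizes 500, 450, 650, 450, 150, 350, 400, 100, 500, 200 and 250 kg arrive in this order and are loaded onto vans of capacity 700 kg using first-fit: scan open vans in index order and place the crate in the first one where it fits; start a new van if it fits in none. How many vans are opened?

  500 → van 1 (new)  [load 500/700]
  450 → van 2 (new)  [load 450/700]
  650 → van 3 (new)  [load 650/700]
  450 → van 4 (new)  [load 450/700]
  150 → van 1  [load 650/700]
  350 → van 5 (new)  [load 350/700]
  400 → van 6 (new)  [load 400/700]
  100 → van 2  [load 550/700]
  500 → van 7 (new)  [load 500/700]
  200 → van 4  [load 650/700]
  250 → van 5  [load 600/700]
7 vans opened.

7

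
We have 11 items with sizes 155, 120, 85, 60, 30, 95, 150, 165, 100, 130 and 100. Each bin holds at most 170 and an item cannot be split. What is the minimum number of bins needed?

9

Total = 165 + 155 + 150 + 130 + 120 + 100 + 100 + 95 + 85 + 60 + 30 = 1190.
Lower bound: ⌈1190/170⌉ = 7 bins.
Also, 8 items each exceed 85, and no two of those can share a bin, so at least 8 bins are needed.
A packing using 9 bins:
  bin 1: 165 = 165
  bin 2: 155 = 155
  bin 3: 150 = 150
  bin 4: 130 + 30 = 160
  bin 5: 120 = 120
  bin 6: 100 + 60 = 160
  bin 7: 100 = 100
  bin 8: 95 = 95
  bin 9: 85 = 85
No arrangement into 8 bins stays within capacity, so 9 is optimal.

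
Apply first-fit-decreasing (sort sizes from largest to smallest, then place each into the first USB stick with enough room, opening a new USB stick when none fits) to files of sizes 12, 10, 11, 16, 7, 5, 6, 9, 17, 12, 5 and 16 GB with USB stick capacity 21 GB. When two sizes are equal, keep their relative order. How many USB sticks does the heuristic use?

7

Sorted descending: 17, 16, 16, 12, 12, 11, 10, 9, 7, 6, 5, 5.
  17 → USB stick 1 (new)  [load 17/21]
  16 → USB stick 2 (new)  [load 16/21]
  16 → USB stick 3 (new)  [load 16/21]
  12 → USB stick 4 (new)  [load 12/21]
  12 → USB stick 5 (new)  [load 12/21]
  11 → USB stick 6 (new)  [load 11/21]
  10 → USB stick 6  [load 21/21]
  9 → USB stick 4  [load 21/21]
  7 → USB stick 5  [load 19/21]
  6 → USB stick 7 (new)  [load 6/21]
  5 → USB stick 2  [load 21/21]
  5 → USB stick 3  [load 21/21]
7 USB sticks opened.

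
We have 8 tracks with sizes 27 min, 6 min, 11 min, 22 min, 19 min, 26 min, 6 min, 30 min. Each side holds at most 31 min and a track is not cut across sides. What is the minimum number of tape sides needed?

Total = 30 + 27 + 26 + 22 + 19 + 11 + 6 + 6 = 147 min.
Lower bound: ⌈147/31⌉ = 5 tape sides.
A packing using 6 tape sides:
  side 1: 30 = 30
  side 2: 27 = 27
  side 3: 26 = 26
  side 4: 22 + 6 = 28
  side 5: 19 + 11 = 30
  side 6: 6 = 6
No arrangement into 5 tape sides stays within capacity, so 6 is optimal.

6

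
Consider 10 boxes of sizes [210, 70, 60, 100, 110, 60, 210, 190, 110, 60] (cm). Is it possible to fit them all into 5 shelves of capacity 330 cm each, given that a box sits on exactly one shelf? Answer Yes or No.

Yes

A valid assignment using 4 shelves:
  shelf 1: 210 + 110 = 320
  shelf 2: 210 + 110 = 320
  shelf 3: 190 + 100 = 290
  shelf 4: 70 + 60 + 60 + 60 = 250
That uses only 4 ≤ 5, so 5 shelves are enough.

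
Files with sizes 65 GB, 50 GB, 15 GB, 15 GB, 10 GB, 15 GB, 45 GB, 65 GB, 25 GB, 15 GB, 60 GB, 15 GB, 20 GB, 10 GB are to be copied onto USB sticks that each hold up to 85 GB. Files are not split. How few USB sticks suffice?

6

Total = 65 + 65 + 60 + 50 + 45 + 25 + 20 + 15 + 15 + 15 + 15 + 15 + 10 + 10 = 425 GB.
Lower bound: ⌈425/85⌉ = 5 USB sticks.
A packing using 6 USB sticks:
  USB stick 1: 65 + 20 = 85
  USB stick 2: 65 + 15 = 80
  USB stick 3: 60 + 25 = 85
  USB stick 4: 50 + 15 + 15 = 80
  USB stick 5: 45 + 15 + 15 + 10 = 85
  USB stick 6: 10 = 10
No arrangement into 5 USB sticks stays within capacity, so 6 is optimal.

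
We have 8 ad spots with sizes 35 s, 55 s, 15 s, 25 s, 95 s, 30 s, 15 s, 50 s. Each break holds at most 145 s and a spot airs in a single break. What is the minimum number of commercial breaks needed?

3

Total = 95 + 55 + 50 + 35 + 30 + 25 + 15 + 15 = 320 s.
Lower bound: ⌈320/145⌉ = 3 commercial breaks.
A packing using 3 commercial breaks:
  break 1: 95 + 50 = 145
  break 2: 55 + 35 + 30 + 25 = 145
  break 3: 15 + 15 = 30
This matches the lower bound, so 3 is optimal.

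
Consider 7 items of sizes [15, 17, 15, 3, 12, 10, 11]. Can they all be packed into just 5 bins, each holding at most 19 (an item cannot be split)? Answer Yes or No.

Total = 83; ⌈83/19⌉ = 5.
6 items each exceed half the capacity and cannot share a bin, forcing at least 6 bins.
At least 6 bins are required, but only 5 are allowed.

No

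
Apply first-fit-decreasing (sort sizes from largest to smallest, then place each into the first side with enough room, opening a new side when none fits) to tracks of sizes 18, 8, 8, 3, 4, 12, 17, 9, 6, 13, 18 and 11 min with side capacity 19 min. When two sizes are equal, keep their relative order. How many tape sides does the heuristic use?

7

Sorted descending: 18, 18, 17, 13, 12, 11, 9, 8, 8, 6, 4, 3.
  18 → side 1 (new)  [load 18/19]
  18 → side 2 (new)  [load 18/19]
  17 → side 3 (new)  [load 17/19]
  13 → side 4 (new)  [load 13/19]
  12 → side 5 (new)  [load 12/19]
  11 → side 6 (new)  [load 11/19]
  9 → side 7 (new)  [load 9/19]
  8 → side 6  [load 19/19]
  8 → side 7  [load 17/19]
  6 → side 4  [load 19/19]
  4 → side 5  [load 16/19]
  3 → side 5  [load 19/19]
7 tape sides opened.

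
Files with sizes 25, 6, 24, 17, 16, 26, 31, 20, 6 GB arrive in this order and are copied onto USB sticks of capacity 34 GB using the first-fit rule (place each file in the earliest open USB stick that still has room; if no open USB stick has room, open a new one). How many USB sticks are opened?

6

  25 → USB stick 1 (new)  [load 25/34]
  6 → USB stick 1  [load 31/34]
  24 → USB stick 2 (new)  [load 24/34]
  17 → USB stick 3 (new)  [load 17/34]
  16 → USB stick 3  [load 33/34]
  26 → USB stick 4 (new)  [load 26/34]
  31 → USB stick 5 (new)  [load 31/34]
  20 → USB stick 6 (new)  [load 20/34]
  6 → USB stick 2  [load 30/34]
6 USB sticks opened.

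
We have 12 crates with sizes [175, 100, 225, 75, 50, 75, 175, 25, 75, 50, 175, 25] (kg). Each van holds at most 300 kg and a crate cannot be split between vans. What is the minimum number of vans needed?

Total = 225 + 175 + 175 + 175 + 100 + 75 + 75 + 75 + 50 + 50 + 25 + 25 = 1225 kg.
Lower bound: ⌈1225/300⌉ = 5 vans.
A packing using 5 vans:
  van 1: 225 + 75 = 300
  van 2: 175 + 100 + 25 = 300
  van 3: 175 + 75 + 50 = 300
  van 4: 175 + 75 + 50 = 300
  van 5: 25 = 25
This matches the lower bound, so 5 is optimal.

5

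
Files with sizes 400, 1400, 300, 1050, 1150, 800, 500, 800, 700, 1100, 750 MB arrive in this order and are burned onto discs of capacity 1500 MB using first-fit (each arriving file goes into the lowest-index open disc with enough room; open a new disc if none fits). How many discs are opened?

  400 → disc 1 (new)  [load 400/1500]
  1400 → disc 2 (new)  [load 1400/1500]
  300 → disc 1  [load 700/1500]
  1050 → disc 3 (new)  [load 1050/1500]
  1150 → disc 4 (new)  [load 1150/1500]
  800 → disc 1  [load 1500/1500]
  500 → disc 5 (new)  [load 500/1500]
  800 → disc 5  [load 1300/1500]
  700 → disc 6 (new)  [load 700/1500]
  1100 → disc 7 (new)  [load 1100/1500]
  750 → disc 6  [load 1450/1500]
7 discs opened.

7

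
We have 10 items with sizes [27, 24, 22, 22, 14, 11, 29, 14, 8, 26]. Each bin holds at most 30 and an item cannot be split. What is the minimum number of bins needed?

8

Total = 29 + 27 + 26 + 24 + 22 + 22 + 14 + 14 + 11 + 8 = 197.
Lower bound: ⌈197/30⌉ = 7 bins.
A packing using 8 bins:
  bin 1: 29 = 29
  bin 2: 27 = 27
  bin 3: 26 = 26
  bin 4: 24 = 24
  bin 5: 22 + 8 = 30
  bin 6: 22 = 22
  bin 7: 14 + 14 = 28
  bin 8: 11 = 11
No arrangement into 7 bins stays within capacity, so 8 is optimal.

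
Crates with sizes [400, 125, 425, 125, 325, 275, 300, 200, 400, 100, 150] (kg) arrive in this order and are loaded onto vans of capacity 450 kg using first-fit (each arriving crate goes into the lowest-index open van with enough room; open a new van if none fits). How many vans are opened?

7

  400 → van 1 (new)  [load 400/450]
  125 → van 2 (new)  [load 125/450]
  425 → van 3 (new)  [load 425/450]
  125 → van 2  [load 250/450]
  325 → van 4 (new)  [load 325/450]
  275 → van 5 (new)  [load 275/450]
  300 → van 6 (new)  [load 300/450]
  200 → van 2  [load 450/450]
  400 → van 7 (new)  [load 400/450]
  100 → van 4  [load 425/450]
  150 → van 5  [load 425/450]
7 vans opened.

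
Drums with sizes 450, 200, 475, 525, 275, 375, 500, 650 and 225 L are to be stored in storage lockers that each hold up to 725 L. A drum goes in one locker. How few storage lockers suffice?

6

Total = 650 + 525 + 500 + 475 + 450 + 375 + 275 + 225 + 200 = 3675 L.
Lower bound: ⌈3675/725⌉ = 6 storage lockers.
A packing using 6 storage lockers:
  locker 1: 650 = 650
  locker 2: 525 + 200 = 725
  locker 3: 500 + 225 = 725
  locker 4: 475 = 475
  locker 5: 450 + 275 = 725
  locker 6: 375 = 375
This matches the lower bound, so 6 is optimal.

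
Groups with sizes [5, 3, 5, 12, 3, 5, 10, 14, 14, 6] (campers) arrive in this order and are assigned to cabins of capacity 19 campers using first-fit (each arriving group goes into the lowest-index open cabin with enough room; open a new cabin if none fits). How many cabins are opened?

5

  5 → cabin 1 (new)  [load 5/19]
  3 → cabin 1  [load 8/19]
  5 → cabin 1  [load 13/19]
  12 → cabin 2 (new)  [load 12/19]
  3 → cabin 1  [load 16/19]
  5 → cabin 2  [load 17/19]
  10 → cabin 3 (new)  [load 10/19]
  14 → cabin 4 (new)  [load 14/19]
  14 → cabin 5 (new)  [load 14/19]
  6 → cabin 3  [load 16/19]
5 cabins opened.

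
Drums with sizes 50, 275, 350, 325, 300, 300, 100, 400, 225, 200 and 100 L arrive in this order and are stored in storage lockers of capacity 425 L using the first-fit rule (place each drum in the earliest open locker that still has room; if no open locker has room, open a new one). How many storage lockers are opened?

7

  50 → locker 1 (new)  [load 50/425]
  275 → locker 1  [load 325/425]
  350 → locker 2 (new)  [load 350/425]
  325 → locker 3 (new)  [load 325/425]
  300 → locker 4 (new)  [load 300/425]
  300 → locker 5 (new)  [load 300/425]
  100 → locker 1  [load 425/425]
  400 → locker 6 (new)  [load 400/425]
  225 → locker 7 (new)  [load 225/425]
  200 → locker 7  [load 425/425]
  100 → locker 3  [load 425/425]
7 storage lockers opened.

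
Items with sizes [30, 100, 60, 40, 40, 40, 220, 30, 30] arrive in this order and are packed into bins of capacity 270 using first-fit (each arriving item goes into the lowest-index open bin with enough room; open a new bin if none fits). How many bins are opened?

3

  30 → bin 1 (new)  [load 30/270]
  100 → bin 1  [load 130/270]
  60 → bin 1  [load 190/270]
  40 → bin 1  [load 230/270]
  40 → bin 1  [load 270/270]
  40 → bin 2 (new)  [load 40/270]
  220 → bin 2  [load 260/270]
  30 → bin 3 (new)  [load 30/270]
  30 → bin 3  [load 60/270]
3 bins opened.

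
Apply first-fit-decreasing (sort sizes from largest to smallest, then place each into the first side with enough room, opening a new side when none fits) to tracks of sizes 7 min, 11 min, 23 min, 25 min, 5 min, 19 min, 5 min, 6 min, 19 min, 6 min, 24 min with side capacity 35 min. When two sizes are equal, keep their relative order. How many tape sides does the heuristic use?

5

Sorted descending: 25, 24, 23, 19, 19, 11, 7, 6, 6, 5, 5.
  25 → side 1 (new)  [load 25/35]
  24 → side 2 (new)  [load 24/35]
  23 → side 3 (new)  [load 23/35]
  19 → side 4 (new)  [load 19/35]
  19 → side 5 (new)  [load 19/35]
  11 → side 2  [load 35/35]
  7 → side 1  [load 32/35]
  6 → side 3  [load 29/35]
  6 → side 3  [load 35/35]
  5 → side 4  [load 24/35]
  5 → side 4  [load 29/35]
5 tape sides opened.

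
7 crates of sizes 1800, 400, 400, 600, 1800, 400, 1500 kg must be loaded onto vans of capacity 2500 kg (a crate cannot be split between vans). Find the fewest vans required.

Total = 1800 + 1800 + 1500 + 600 + 400 + 400 + 400 = 6900 kg.
Lower bound: ⌈6900/2500⌉ = 3 vans.
A packing using 3 vans:
  van 1: 1800 + 600 = 2400
  van 2: 1800 + 400 = 2200
  van 3: 1500 + 400 + 400 = 2300
This matches the lower bound, so 3 is optimal.

3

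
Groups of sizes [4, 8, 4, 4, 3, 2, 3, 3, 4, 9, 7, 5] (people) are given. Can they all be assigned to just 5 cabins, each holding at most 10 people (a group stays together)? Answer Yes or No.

Total = 56 people; ⌈56/10⌉ = 6.
At least 6 cabins are required, but only 5 are allowed.

No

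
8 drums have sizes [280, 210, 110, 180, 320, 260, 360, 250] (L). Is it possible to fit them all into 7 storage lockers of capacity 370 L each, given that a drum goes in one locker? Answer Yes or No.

A valid assignment using 7 storage lockers:
  locker 1: 360 = 360
  locker 2: 320 = 320
  locker 3: 280 = 280
  locker 4: 260 + 110 = 370
  locker 5: 250 = 250
  locker 6: 210 = 210
  locker 7: 180 = 180
Every load is within 370 L, so 7 storage lockers suffice.

Yes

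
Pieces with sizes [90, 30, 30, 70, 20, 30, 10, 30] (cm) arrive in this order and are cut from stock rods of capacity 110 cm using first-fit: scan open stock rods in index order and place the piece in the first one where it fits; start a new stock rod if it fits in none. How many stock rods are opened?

  90 → stock rod 1 (new)  [load 90/110]
  30 → stock rod 2 (new)  [load 30/110]
  30 → stock rod 2  [load 60/110]
  70 → stock rod 3 (new)  [load 70/110]
  20 → stock rod 1  [load 110/110]
  30 → stock rod 2  [load 90/110]
  10 → stock rod 2  [load 100/110]
  30 → stock rod 3  [load 100/110]
3 stock rods opened.

3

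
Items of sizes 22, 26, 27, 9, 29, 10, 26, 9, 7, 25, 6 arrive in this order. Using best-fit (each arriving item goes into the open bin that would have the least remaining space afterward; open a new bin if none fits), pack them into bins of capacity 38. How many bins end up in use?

6

  22 → bin 1 (new)  [load 22/38]
  26 → bin 2 (new)  [load 26/38]
  27 → bin 3 (new)  [load 27/38]
  9 → bin 3  [load 36/38]
  29 → bin 4 (new)  [load 29/38]
  10 → bin 2  [load 36/38]
  26 → bin 5 (new)  [load 26/38]
  9 → bin 4  [load 38/38]
  7 → bin 5  [load 33/38]
  25 → bin 6 (new)  [load 25/38]
  6 → bin 6  [load 31/38]
6 bins opened.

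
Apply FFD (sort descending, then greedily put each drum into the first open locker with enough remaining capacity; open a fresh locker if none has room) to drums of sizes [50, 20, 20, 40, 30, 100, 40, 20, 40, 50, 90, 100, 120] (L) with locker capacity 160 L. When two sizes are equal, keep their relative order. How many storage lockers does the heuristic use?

5

Sorted descending: 120, 100, 100, 90, 50, 50, 40, 40, 40, 30, 20, 20, 20.
  120 → locker 1 (new)  [load 120/160]
  100 → locker 2 (new)  [load 100/160]
  100 → locker 3 (new)  [load 100/160]
  90 → locker 4 (new)  [load 90/160]
  50 → locker 2  [load 150/160]
  50 → locker 3  [load 150/160]
  40 → locker 1  [load 160/160]
  40 → locker 4  [load 130/160]
  40 → locker 5 (new)  [load 40/160]
  30 → locker 4  [load 160/160]
  20 → locker 5  [load 60/160]
  20 → locker 5  [load 80/160]
  20 → locker 5  [load 100/160]
5 storage lockers opened.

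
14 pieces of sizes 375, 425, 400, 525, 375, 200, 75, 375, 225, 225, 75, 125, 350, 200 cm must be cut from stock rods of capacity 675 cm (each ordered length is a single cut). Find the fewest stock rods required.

Total = 525 + 425 + 400 + 375 + 375 + 375 + 350 + 225 + 225 + 200 + 200 + 125 + 75 + 75 = 3950 cm.
Lower bound: ⌈3950/675⌉ = 6 stock rods.
Also, 7 pieces each exceed 675/2 cm, and no two of those can share a stock rod, so at least 7 stock rods are needed.
A packing using 7 stock rods:
  stock rod 1: 525 + 125 = 650
  stock rod 2: 425 + 225 = 650
  stock rod 3: 400 + 225 = 625
  stock rod 4: 375 + 200 + 75 = 650
  stock rod 5: 375 + 200 + 75 = 650
  stock rod 6: 375 = 375
  stock rod 7: 350 = 350
This matches the lower bound, so 7 is optimal.

7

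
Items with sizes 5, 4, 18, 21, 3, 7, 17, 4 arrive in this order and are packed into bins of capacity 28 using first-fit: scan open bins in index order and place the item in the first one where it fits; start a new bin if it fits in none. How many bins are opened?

3

  5 → bin 1 (new)  [load 5/28]
  4 → bin 1  [load 9/28]
  18 → bin 1  [load 27/28]
  21 → bin 2 (new)  [load 21/28]
  3 → bin 2  [load 24/28]
  7 → bin 3 (new)  [load 7/28]
  17 → bin 3  [load 24/28]
  4 → bin 2  [load 28/28]
3 bins opened.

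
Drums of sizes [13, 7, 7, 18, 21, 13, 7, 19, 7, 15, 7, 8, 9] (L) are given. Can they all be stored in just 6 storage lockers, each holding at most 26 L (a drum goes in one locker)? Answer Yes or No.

No

Total = 151 L; ⌈151/26⌉ = 6.
The bound of 6 does not rule out 6, but exhaustive search shows no assignment into 6 storage lockers of capacity 26 L exists — the minimum is 7.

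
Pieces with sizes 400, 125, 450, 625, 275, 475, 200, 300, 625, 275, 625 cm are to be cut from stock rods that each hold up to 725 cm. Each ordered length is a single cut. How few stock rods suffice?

7

Total = 625 + 625 + 625 + 475 + 450 + 400 + 300 + 275 + 275 + 200 + 125 = 4375 cm.
Lower bound: ⌈4375/725⌉ = 7 stock rods.
A packing using 7 stock rods:
  stock rod 1: 625 = 625
  stock rod 2: 625 = 625
  stock rod 3: 625 = 625
  stock rod 4: 475 + 200 = 675
  stock rod 5: 450 + 275 = 725
  stock rod 6: 400 + 300 = 700
  stock rod 7: 275 + 125 = 400
This matches the lower bound, so 7 is optimal.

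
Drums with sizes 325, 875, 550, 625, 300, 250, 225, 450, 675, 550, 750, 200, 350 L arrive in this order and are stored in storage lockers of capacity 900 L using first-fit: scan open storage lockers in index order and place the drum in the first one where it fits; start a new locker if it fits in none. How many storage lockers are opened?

  325 → locker 1 (new)  [load 325/900]
  875 → locker 2 (new)  [load 875/900]
  550 → locker 1  [load 875/900]
  625 → locker 3 (new)  [load 625/900]
  300 → locker 4 (new)  [load 300/900]
  250 → locker 3  [load 875/900]
  225 → locker 4  [load 525/900]
  450 → locker 5 (new)  [load 450/900]
  675 → locker 6 (new)  [load 675/900]
  550 → locker 7 (new)  [load 550/900]
  750 → locker 8 (new)  [load 750/900]
  200 → locker 4  [load 725/900]
  350 → locker 5  [load 800/900]
8 storage lockers opened.

8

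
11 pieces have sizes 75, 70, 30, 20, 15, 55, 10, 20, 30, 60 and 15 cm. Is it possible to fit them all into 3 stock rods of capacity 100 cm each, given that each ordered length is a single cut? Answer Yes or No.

No

Total = 400 cm; ⌈400/100⌉ = 4.
At least 4 stock rods are required, but only 3 are allowed.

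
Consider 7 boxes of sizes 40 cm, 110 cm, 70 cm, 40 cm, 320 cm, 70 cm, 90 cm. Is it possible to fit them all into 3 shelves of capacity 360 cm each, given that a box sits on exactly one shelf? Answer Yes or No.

Yes

A valid assignment using 3 shelves:
  shelf 1: 320 + 40 = 360
  shelf 2: 110 + 90 + 70 + 70 = 340
  shelf 3: 40 = 40
Every load is within 360 cm, so 3 shelves suffice.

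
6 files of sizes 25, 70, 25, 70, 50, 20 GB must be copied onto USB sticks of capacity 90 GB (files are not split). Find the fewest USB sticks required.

Total = 70 + 70 + 50 + 25 + 25 + 20 = 260 GB.
Lower bound: ⌈260/90⌉ = 3 USB sticks.
A packing using 4 USB sticks:
  USB stick 1: 70 + 20 = 90
  USB stick 2: 70 = 70
  USB stick 3: 50 + 25 = 75
  USB stick 4: 25 = 25
No arrangement into 3 USB sticks stays within capacity, so 4 is optimal.

4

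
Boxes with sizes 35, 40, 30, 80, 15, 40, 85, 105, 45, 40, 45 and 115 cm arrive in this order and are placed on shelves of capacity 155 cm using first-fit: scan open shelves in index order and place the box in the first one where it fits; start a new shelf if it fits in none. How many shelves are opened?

6

  35 → shelf 1 (new)  [load 35/155]
  40 → shelf 1  [load 75/155]
  30 → shelf 1  [load 105/155]
  80 → shelf 2 (new)  [load 80/155]
  15 → shelf 1  [load 120/155]
  40 → shelf 2  [load 120/155]
  85 → shelf 3 (new)  [load 85/155]
  105 → shelf 4 (new)  [load 105/155]
  45 → shelf 3  [load 130/155]
  40 → shelf 4  [load 145/155]
  45 → shelf 5 (new)  [load 45/155]
  115 → shelf 6 (new)  [load 115/155]
6 shelves opened.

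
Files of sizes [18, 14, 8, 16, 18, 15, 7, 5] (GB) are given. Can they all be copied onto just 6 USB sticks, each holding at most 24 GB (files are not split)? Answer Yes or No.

A valid assignment using 5 USB sticks:
  USB stick 1: 18 + 5 = 23
  USB stick 2: 18 = 18
  USB stick 3: 16 + 8 = 24
  USB stick 4: 15 + 7 = 22
  USB stick 5: 14 = 14
That uses only 5 ≤ 6, so 6 USB sticks are enough.

Yes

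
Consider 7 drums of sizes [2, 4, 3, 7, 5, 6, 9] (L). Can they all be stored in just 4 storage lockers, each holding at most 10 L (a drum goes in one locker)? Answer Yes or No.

A valid assignment using 4 storage lockers:
  locker 1: 9 = 9
  locker 2: 7 + 3 = 10
  locker 3: 6 + 4 = 10
  locker 4: 5 + 2 = 7
Every load is within 10 L, so 4 storage lockers suffice.

Yes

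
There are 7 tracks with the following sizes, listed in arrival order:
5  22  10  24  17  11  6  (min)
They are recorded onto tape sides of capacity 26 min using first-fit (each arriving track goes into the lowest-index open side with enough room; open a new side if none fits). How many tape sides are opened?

  5 → side 1 (new)  [load 5/26]
  22 → side 2 (new)  [load 22/26]
  10 → side 1  [load 15/26]
  24 → side 3 (new)  [load 24/26]
  17 → side 4 (new)  [load 17/26]
  11 → side 1  [load 26/26]
  6 → side 4  [load 23/26]
4 tape sides opened.

4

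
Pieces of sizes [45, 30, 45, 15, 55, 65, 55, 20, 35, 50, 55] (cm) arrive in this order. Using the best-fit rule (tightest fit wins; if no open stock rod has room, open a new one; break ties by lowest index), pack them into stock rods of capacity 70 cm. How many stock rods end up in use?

8

  45 → stock rod 1 (new)  [load 45/70]
  30 → stock rod 2 (new)  [load 30/70]
  45 → stock rod 3 (new)  [load 45/70]
  15 → stock rod 1  [load 60/70]
  55 → stock rod 4 (new)  [load 55/70]
  65 → stock rod 5 (new)  [load 65/70]
  55 → stock rod 6 (new)  [load 55/70]
  20 → stock rod 3  [load 65/70]
  35 → stock rod 2  [load 65/70]
  50 → stock rod 7 (new)  [load 50/70]
  55 → stock rod 8 (new)  [load 55/70]
8 stock rods opened.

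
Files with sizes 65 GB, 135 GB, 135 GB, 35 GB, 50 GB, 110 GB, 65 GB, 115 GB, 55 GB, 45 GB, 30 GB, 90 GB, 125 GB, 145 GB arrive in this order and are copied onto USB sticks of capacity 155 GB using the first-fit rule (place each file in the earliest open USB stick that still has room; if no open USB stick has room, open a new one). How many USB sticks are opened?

  65 → USB stick 1 (new)  [load 65/155]
  135 → USB stick 2 (new)  [load 135/155]
  135 → USB stick 3 (new)  [load 135/155]
  35 → USB stick 1  [load 100/155]
  50 → USB stick 1  [load 150/155]
  110 → USB stick 4 (new)  [load 110/155]
  65 → USB stick 5 (new)  [load 65/155]
  115 → USB stick 6 (new)  [load 115/155]
  55 → USB stick 5  [load 120/155]
  45 → USB stick 4  [load 155/155]
  30 → USB stick 5  [load 150/155]
  90 → USB stick 7 (new)  [load 90/155]
  125 → USB stick 8 (new)  [load 125/155]
  145 → USB stick 9 (new)  [load 145/155]
9 USB sticks opened.

9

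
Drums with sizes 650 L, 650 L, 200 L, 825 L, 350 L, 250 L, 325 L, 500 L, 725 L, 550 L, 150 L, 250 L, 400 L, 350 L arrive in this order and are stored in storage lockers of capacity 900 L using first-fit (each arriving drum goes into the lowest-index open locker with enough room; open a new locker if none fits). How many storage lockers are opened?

  650 → locker 1 (new)  [load 650/900]
  650 → locker 2 (new)  [load 650/900]
  200 → locker 1  [load 850/900]
  825 → locker 3 (new)  [load 825/900]
  350 → locker 4 (new)  [load 350/900]
  250 → locker 2  [load 900/900]
  325 → locker 4  [load 675/900]
  500 → locker 5 (new)  [load 500/900]
  725 → locker 6 (new)  [load 725/900]
  550 → locker 7 (new)  [load 550/900]
  150 → locker 4  [load 825/900]
  250 → locker 5  [load 750/900]
  400 → locker 8 (new)  [load 400/900]
  350 → locker 7  [load 900/900]
8 storage lockers opened.

8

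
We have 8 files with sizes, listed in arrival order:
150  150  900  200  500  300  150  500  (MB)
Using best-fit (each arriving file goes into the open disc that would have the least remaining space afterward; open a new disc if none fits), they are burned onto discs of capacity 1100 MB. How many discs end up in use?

  150 → disc 1 (new)  [load 150/1100]
  150 → disc 1  [load 300/1100]
  900 → disc 2 (new)  [load 900/1100]
  200 → disc 2  [load 1100/1100]
  500 → disc 1  [load 800/1100]
  300 → disc 1  [load 1100/1100]
  150 → disc 3 (new)  [load 150/1100]
  500 → disc 3  [load 650/1100]
3 discs opened.

3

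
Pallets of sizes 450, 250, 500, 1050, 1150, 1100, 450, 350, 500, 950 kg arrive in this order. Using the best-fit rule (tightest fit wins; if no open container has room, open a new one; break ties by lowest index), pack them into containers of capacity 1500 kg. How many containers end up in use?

5

  450 → container 1 (new)  [load 450/1500]
  250 → container 1  [load 700/1500]
  500 → container 1  [load 1200/1500]
  1050 → container 2 (new)  [load 1050/1500]
  1150 → container 3 (new)  [load 1150/1500]
  1100 → container 4 (new)  [load 1100/1500]
  450 → container 2  [load 1500/1500]
  350 → container 3  [load 1500/1500]
  500 → container 5 (new)  [load 500/1500]
  950 → container 5  [load 1450/1500]
5 containers opened.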